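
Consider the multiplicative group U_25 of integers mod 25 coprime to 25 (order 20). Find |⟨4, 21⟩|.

10

|⟨4⟩| = 10 and |⟨21⟩| = 5, so |H| is a multiple of lcm(10, 5) = 10 and divides |G| = 20.
Closing under the operation: H = {1, 4, 6, 9, 11, 14, 16, 19, 21, 24}, so |H| = 10.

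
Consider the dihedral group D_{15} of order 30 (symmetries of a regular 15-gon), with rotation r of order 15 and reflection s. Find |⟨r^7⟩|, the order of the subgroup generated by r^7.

15

Computing powers of r^7: the smallest k with (r^7)^k = e is k = 15.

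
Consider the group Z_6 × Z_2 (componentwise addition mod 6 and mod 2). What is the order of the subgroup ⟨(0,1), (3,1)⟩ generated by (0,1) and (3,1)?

4

|⟨(0,1)⟩| = 2 and |⟨(3,1)⟩| = 2, so |H| is a multiple of lcm(2, 2) = 2 and divides |G| = 12.
Closing under the operation: H = {(0,0), (0,1), (3,0), (3,1)}, so |H| = 4.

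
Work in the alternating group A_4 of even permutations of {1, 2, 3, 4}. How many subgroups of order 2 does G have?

3

|G| = 12 and 2 | 12, so subgroups of order 2 are possible by Lagrange.
The subgroups of order 2 are: {e, (1 2)(3 4)}; {e, (1 3)(2 4)}; {e, (1 4)(2 3)}.
So G has 3 subgroups of order 2.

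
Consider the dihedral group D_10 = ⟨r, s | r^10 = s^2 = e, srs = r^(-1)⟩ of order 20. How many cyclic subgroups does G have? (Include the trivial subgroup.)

14

A cyclic subgroup of order d is generated by each of its φ(d) elements of order d, so the cyclic subgroups of order d number (#elements of order d)/φ(d).
Cyclic subgroups by order — order 1: 1; order 2: 11; order 5: 1; order 10: 1.
Total: 14.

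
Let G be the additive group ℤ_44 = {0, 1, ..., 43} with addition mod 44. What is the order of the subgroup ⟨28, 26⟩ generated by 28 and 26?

22

|⟨28⟩| = 11 and |⟨26⟩| = 22, so |H| is a multiple of lcm(11, 22) = 22 and divides |G| = 44.
Closing under the operation: H = {0, 2, 4, 6, 8, 10, 12, 14, 16, 18, 20, 22, 24, 26, 28, 30, 32, 34, 36, 38, 40, 42}, so |H| = 22.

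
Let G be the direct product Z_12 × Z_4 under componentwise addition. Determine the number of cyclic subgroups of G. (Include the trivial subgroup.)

20

Group the elements of G by the cyclic subgroup they generate; each cyclic subgroup of order d accounts for φ(d) elements.
Cyclic subgroups by order — order 1: 1; order 2: 3; order 3: 1; order 4: 6; order 6: 3; order 12: 6.
Total: 20.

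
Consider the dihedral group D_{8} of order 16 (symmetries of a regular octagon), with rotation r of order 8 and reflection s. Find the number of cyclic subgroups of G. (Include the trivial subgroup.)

Each element a generates a cyclic subgroup ⟨a⟩; distinct elements may generate the same one (a cyclic group of order d has φ(d) generators).
Cyclic subgroups by order — order 1: 1; order 2: 9; order 4: 1; order 8: 1.
Total: 12.

12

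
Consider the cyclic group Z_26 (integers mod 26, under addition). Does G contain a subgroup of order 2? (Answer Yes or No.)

2 | 26. A subgroup of order 2 is {0, 13}.

Yes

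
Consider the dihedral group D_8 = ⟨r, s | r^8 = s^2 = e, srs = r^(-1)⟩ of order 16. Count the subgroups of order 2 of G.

|G| = 16 and 2 | 16, so subgroups of order 2 are possible by Lagrange.
The subgroups of order 2 are: {e, r^2s}; {e, r^3s}; {e, r^4}; {e, r^4s}; … (9 in all).
So G has 9 subgroups of order 2.

9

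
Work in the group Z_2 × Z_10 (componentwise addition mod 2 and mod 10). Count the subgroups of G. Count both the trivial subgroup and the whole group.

|G| = 20, so by Lagrange every subgroup order divides 20. Divisors: 1, 2, 4, 5, 10, 20.
Subgroups by order — order 1: 1; order 2: 3; order 4: 1; order 5: 1; order 10: 3; order 20: 1.
Total: 1 + 3 + 1 + 1 + 3 + 1 = 10.

10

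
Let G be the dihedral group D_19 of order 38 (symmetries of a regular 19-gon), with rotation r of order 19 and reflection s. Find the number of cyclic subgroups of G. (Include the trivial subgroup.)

Group the elements of G by the cyclic subgroup they generate; each cyclic subgroup of order d accounts for φ(d) elements.
Cyclic subgroups by order — order 1: 1; order 2: 19; order 19: 1.
Total: 21.

21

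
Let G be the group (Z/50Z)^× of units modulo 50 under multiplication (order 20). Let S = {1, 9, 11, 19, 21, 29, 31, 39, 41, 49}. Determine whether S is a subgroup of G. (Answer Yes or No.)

Yes

|S| = 10 divides |G| = 20, consistent with Lagrange.
S contains the identity, every element's inverse is in S, and S is closed under ·: it is a subgroup.
In fact S = ⟨39⟩.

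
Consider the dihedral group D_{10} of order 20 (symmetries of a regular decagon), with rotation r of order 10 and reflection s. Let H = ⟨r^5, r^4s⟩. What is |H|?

4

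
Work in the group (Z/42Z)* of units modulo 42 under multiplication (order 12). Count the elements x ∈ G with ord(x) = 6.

The elements of order 6 are: 5, 11, 17, 19, 23, 31.
That's 6.

6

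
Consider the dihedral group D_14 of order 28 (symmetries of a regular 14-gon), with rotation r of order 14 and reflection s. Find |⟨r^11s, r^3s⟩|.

|⟨r^11s⟩| = 2 and |⟨r^3s⟩| = 2, so |H| is a multiple of lcm(2, 2) = 2 and divides |G| = 28.
Closing under the operation: H = {e, r^2, r^4, r^6, r^8, r^10, r^12, rs, r^3s, r^5s, r^7s, r^9s, r^11s, r^13s}, so |H| = 14.

14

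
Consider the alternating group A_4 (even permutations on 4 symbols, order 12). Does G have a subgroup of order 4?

Yes

4 | 12. A subgroup of order 4 is {e, (1 2)(3 4), (1 3)(2 4), (1 4)(2 3)}.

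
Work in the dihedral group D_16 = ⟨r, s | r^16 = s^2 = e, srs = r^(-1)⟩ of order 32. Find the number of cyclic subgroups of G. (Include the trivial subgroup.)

A cyclic subgroup of order d is generated by each of its φ(d) elements of order d, so the cyclic subgroups of order d number (#elements of order d)/φ(d).
Cyclic subgroups by order — order 1: 1; order 2: 17; order 4: 1; order 8: 1; order 16: 1.
Total: 21.

21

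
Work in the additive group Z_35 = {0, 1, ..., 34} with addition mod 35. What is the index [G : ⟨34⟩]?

|⟨34⟩| = 35 and |G| = 35.
By Lagrange, [G : H] = |G|/|H| = 35/35 = 1.

1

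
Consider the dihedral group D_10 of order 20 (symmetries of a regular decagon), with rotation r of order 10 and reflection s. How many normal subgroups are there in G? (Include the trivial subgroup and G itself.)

7

G has 22 subgroups. Checking conjugation-invariance by order — order 1: 1/1 normal; order 2: 1/11 normal; order 4: 0/5 normal; order 5: 1/1 normal; order 10: 3/3 normal; order 20: 1/1 normal.
Total normal subgroups: 7.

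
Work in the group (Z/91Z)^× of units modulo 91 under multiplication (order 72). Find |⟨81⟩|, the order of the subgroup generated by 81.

Compute successive powers of 81 mod 91: 81, 9, 1; 81^3 ≡ 1 (mod 91).
So |⟨81⟩| = 3.

3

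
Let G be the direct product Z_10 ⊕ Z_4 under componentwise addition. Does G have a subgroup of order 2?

Yes

2 | 40. A subgroup of order 2 is {(0,0), (0,2)}.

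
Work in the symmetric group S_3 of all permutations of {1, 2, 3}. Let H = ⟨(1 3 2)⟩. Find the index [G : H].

|⟨(1 3 2)⟩| = 3 and |G| = 6.
By Lagrange, [G : H] = |G|/|H| = 6/3 = 2.

2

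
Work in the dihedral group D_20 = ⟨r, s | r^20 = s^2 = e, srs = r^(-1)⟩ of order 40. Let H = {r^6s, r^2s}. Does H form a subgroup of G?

The identity e ∉ H, so H is not a subgroup.

No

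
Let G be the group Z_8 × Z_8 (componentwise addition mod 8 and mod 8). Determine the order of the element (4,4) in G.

2

The order of (4,4) in Z_8 × Z_8 is lcm(ord(4) in Z_8, ord(4) in Z_8).
ord(4) = 2 and ord(4) = 2, so |⟨(4,4)⟩| = lcm(2, 2) = 2.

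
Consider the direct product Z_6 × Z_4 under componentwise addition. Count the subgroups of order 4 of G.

3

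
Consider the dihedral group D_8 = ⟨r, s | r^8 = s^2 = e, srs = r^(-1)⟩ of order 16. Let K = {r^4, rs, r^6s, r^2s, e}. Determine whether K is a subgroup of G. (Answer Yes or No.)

|K| = 5 does not divide |G| = 16, so by Lagrange K is not a subgroup.

No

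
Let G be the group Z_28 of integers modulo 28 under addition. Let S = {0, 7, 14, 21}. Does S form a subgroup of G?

|S| = 4 divides |G| = 28, consistent with Lagrange.
S contains the identity, every element's inverse is in S, and S is closed under +: it is a subgroup.
In fact S = ⟨21⟩.

Yes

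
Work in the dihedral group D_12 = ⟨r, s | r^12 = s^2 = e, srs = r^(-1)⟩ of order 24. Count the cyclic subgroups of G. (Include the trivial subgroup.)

18

A cyclic subgroup of order d is generated by each of its φ(d) elements of order d, so the cyclic subgroups of order d number (#elements of order d)/φ(d).
Cyclic subgroups by order — order 1: 1; order 2: 13; order 3: 1; order 4: 1; order 6: 1; order 12: 1.
Total: 18.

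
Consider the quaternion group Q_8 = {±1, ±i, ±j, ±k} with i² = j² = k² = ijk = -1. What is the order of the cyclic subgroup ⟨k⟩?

4

Computing powers of k: the smallest k with (k)^k = e is k = 4.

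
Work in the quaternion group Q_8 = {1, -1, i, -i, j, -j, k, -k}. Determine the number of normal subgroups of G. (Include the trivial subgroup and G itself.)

6

G has 6 subgroups. Checking conjugation-invariance by order — order 1: 1/1 normal; order 2: 1/1 normal; order 4: 3/3 normal; order 8: 1/1 normal.
Total normal subgroups: 6.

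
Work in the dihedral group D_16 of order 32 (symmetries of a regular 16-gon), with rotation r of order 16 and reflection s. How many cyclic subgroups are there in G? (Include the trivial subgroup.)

Each element a generates a cyclic subgroup ⟨a⟩; distinct elements may generate the same one (a cyclic group of order d has φ(d) generators).
Cyclic subgroups by order — order 1: 1; order 2: 17; order 4: 1; order 8: 1; order 16: 1.
Total: 21.

21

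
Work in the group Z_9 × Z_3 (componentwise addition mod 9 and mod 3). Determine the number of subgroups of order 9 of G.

4

|G| = 27 and 9 | 27, so subgroups of order 9 are possible by Lagrange.
The subgroups of order 9 are: {(0,0), (0,1), (0,2), (3,0), (3,1), (3,2), (6,0), (6,1), (6,2)}; {(0,0), (1,0), (2,0), (3,0), (4,0), (5,0), (6,0), (7,0), (8,0)}; {(0,0), (1,1), (2,2), (3,0), (4,1), (5,2), (6,0), (7,1), (8,2)}; {(0,0), (1,2), (2,1), (3,0), (4,2), (5,1), (6,0), (7,2), (8,1)}.
So G has 4 subgroups of order 9.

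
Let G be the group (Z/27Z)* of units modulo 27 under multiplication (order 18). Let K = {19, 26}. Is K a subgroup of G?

The identity 1 ∉ K, so K is not a subgroup.

No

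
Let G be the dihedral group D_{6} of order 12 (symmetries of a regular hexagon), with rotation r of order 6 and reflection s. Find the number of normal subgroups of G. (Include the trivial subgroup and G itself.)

7

G has 16 subgroups. Checking conjugation-invariance by order — order 1: 1/1 normal; order 2: 1/7 normal; order 3: 1/1 normal; order 4: 0/3 normal; order 6: 3/3 normal; order 12: 1/1 normal.
Total normal subgroups: 7.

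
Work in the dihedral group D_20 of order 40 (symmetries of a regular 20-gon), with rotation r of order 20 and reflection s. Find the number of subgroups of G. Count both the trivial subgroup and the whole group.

|G| = 40, so by Lagrange every subgroup order divides 40. Divisors: 1, 2, 4, 5, 8, 10, 20, 40.
Subgroups by order — order 1: 1; order 2: 21; order 4: 11; order 5: 1; order 8: 5; order 10: 5; order 20: 3; order 40: 1.
Total: 1 + 21 + 11 + 1 + 5 + 5 + 3 + 1 = 48.

48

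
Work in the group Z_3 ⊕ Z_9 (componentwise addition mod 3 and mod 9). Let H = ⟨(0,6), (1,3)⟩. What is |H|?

|⟨(0,6)⟩| = 3 and |⟨(1,3)⟩| = 3, so |H| is a multiple of lcm(3, 3) = 3 and divides |G| = 27.
Closing under the operation: H = {(0,0), (0,3), (0,6), (1,0), (1,3), (1,6), (2,0), (2,3), (2,6)}, so |H| = 9.

9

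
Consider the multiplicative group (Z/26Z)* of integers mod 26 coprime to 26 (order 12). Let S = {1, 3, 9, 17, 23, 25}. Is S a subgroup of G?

Yes

|S| = 6 divides |G| = 12, consistent with Lagrange.
S contains the identity, every element's inverse is in S, and S is closed under ·: it is a subgroup.
In fact S = ⟨17⟩.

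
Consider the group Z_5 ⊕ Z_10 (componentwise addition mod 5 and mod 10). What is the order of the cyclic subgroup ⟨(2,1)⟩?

10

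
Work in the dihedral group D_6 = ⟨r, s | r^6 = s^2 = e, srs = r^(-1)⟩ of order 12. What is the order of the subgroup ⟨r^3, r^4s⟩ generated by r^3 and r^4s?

|⟨r^3⟩| = 2 and |⟨r^4s⟩| = 2, so |H| is a multiple of lcm(2, 2) = 2 and divides |G| = 12.
Closing under the operation: H = {e, r^3, rs, r^4s}, so |H| = 4.

4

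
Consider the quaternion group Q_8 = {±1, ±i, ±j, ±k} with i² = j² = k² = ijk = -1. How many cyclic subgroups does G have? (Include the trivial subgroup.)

5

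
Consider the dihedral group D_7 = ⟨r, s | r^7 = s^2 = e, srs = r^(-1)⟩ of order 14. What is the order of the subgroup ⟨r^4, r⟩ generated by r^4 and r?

7

|⟨r^4⟩| = 7 and |⟨r⟩| = 7, so |H| is a multiple of lcm(7, 7) = 7 and divides |G| = 14.
Closing under the operation: H = {e, r, r^2, r^3, r^4, r^5, r^6}, so |H| = 7.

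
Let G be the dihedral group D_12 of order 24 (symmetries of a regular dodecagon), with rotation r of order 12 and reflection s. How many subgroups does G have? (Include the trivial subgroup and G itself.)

34

|G| = 24, so by Lagrange every subgroup order divides 24. Divisors: 1, 2, 3, 4, 6, 8, 12, 24.
Subgroups by order — order 1: 1; order 2: 13; order 3: 1; order 4: 7; order 6: 5; order 8: 3; order 12: 3; order 24: 1.
Total: 1 + 13 + 1 + 7 + 5 + 3 + 3 + 1 = 34.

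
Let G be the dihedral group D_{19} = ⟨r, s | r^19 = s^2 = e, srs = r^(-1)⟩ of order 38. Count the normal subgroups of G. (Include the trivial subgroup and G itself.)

3

G has 22 subgroups. Checking conjugation-invariance by order — order 1: 1/1 normal; order 2: 0/19 normal; order 19: 1/1 normal; order 38: 1/1 normal.
Total normal subgroups: 3.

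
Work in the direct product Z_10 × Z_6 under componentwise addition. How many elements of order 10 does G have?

12

An element (a,b) has order lcm(ord(a), ord(b)); count pairs with lcm equal to 10.
Enumerating gives 12 such elements.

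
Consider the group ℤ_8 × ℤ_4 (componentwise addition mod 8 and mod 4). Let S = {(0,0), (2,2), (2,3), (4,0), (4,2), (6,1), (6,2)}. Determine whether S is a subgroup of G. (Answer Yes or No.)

No

|S| = 7 does not divide |G| = 32, so by Lagrange S is not a subgroup.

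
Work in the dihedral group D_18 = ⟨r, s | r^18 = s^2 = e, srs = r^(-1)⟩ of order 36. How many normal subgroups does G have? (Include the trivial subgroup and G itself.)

9

G has 45 subgroups. Checking conjugation-invariance by order — order 1: 1/1 normal; order 2: 1/19 normal; order 3: 1/1 normal; order 4: 0/9 normal; order 6: 1/7 normal; order 9: 1/1 normal; order 12: 0/3 normal; order 18: 3/3 normal; order 36: 1/1 normal.
Total normal subgroups: 9.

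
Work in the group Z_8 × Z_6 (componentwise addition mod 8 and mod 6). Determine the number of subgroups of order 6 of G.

3

|G| = 48 and 6 | 48, so subgroups of order 6 are possible by Lagrange.
The subgroups of order 6 are: {(0,0), (0,1), (0,2), (0,3), (0,4), (0,5)}; {(0,0), (0,2), (0,4), (4,0), (4,2), (4,4)}; {(0,0), (0,2), (0,4), (4,1), (4,3), (4,5)}.
So G has 3 subgroups of order 6.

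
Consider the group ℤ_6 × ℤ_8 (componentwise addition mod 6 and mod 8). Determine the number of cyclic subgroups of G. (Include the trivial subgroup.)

16

Group the elements of G by the cyclic subgroup they generate; each cyclic subgroup of order d accounts for φ(d) elements.
Cyclic subgroups by order — order 1: 1; order 2: 3; order 3: 1; order 4: 2; order 6: 3; order 8: 2; order 12: 2; order 24: 2.
Total: 16.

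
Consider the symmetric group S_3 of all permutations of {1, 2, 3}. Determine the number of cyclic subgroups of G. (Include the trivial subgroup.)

Group the elements of G by the cyclic subgroup they generate; each cyclic subgroup of order d accounts for φ(d) elements.
Cyclic subgroups by order — order 1: 1; order 2: 3; order 3: 1.
Total: 5.

5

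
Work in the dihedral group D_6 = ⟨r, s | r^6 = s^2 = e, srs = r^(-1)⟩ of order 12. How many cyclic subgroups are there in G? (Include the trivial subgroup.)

A cyclic subgroup of order d is generated by each of its φ(d) elements of order d, so the cyclic subgroups of order d number (#elements of order d)/φ(d).
Cyclic subgroups by order — order 1: 1; order 2: 7; order 3: 1; order 6: 1.
Total: 10.

10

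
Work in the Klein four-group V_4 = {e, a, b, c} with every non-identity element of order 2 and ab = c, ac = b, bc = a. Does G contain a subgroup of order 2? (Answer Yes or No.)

2 | 4. A subgroup of order 2 is {e, a}.

Yes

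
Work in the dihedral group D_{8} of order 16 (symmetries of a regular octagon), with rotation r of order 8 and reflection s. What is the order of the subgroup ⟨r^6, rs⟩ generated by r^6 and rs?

|⟨r^6⟩| = 4 and |⟨rs⟩| = 2, so |H| is a multiple of lcm(4, 2) = 4 and divides |G| = 16.
Closing under the operation: H = {e, r^2, r^4, r^6, rs, r^3s, r^5s, r^7s}, so |H| = 8.

8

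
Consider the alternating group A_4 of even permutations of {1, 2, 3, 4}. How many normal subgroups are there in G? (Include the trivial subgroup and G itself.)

G has 10 subgroups. Checking conjugation-invariance by order — order 1: 1/1 normal; order 2: 0/3 normal; order 3: 0/4 normal; order 4: 1/1 normal; order 12: 1/1 normal.
Total normal subgroups: 3.

3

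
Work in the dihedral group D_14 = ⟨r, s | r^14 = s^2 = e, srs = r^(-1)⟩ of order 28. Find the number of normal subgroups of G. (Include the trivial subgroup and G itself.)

7

G has 28 subgroups. Checking conjugation-invariance by order — order 1: 1/1 normal; order 2: 1/15 normal; order 4: 0/7 normal; order 7: 1/1 normal; order 14: 3/3 normal; order 28: 1/1 normal.
Total normal subgroups: 7.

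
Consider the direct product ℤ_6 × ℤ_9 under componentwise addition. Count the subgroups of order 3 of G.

4

|G| = 54 and 3 | 54, so subgroups of order 3 are possible by Lagrange.
The subgroups of order 3 are: {(0,0), (0,3), (0,6)}; {(0,0), (2,0), (4,0)}; {(0,0), (2,3), (4,6)}; {(0,0), (2,6), (4,3)}.
So G has 4 subgroups of order 3.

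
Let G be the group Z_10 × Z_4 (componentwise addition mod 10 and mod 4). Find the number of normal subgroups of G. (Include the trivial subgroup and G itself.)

G is abelian, so every subgroup is normal.
G has 16 subgroups in total, hence 16 normal subgroups.

16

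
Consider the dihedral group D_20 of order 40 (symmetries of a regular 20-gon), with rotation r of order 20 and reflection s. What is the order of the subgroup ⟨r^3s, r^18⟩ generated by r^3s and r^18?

20

|⟨r^3s⟩| = 2 and |⟨r^18⟩| = 10, so |H| is a multiple of lcm(2, 10) = 10 and divides |G| = 40.
Closing under the operation: H = {e, r^2, r^4, r^6, r^8, r^10, r^12, r^14, r^16, r^18, rs, r^3s, r^5s, r^7s, r^9s, r^11s, r^13s, r^15s, r^17s, r^19s}, so |H| = 20.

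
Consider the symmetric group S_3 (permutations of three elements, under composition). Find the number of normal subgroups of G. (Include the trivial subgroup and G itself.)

3

G has 6 subgroups. Checking conjugation-invariance by order — order 1: 1/1 normal; order 2: 0/3 normal; order 3: 1/1 normal; order 6: 1/1 normal.
Total normal subgroups: 3.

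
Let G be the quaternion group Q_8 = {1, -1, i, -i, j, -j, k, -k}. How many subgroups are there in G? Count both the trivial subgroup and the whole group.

6

|G| = 8, so by Lagrange every subgroup order divides 8. Divisors: 1, 2, 4, 8.
Subgroups by order — order 1: 1; order 2: 1; order 4: 3; order 8: 1.
Total: 1 + 1 + 3 + 1 = 6.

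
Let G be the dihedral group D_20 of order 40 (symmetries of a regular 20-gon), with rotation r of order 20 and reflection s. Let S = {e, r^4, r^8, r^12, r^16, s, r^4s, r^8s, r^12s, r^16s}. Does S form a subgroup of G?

|S| = 10 divides |G| = 40, consistent with Lagrange.
S contains the identity, every element's inverse is in S, and S is closed under ·: it is a subgroup.

Yes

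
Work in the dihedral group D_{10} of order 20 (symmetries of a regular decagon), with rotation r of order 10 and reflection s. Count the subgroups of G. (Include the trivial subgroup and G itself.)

|G| = 20, so by Lagrange every subgroup order divides 20. Divisors: 1, 2, 4, 5, 10, 20.
Subgroups by order — order 1: 1; order 2: 11; order 4: 5; order 5: 1; order 10: 3; order 20: 1.
Total: 1 + 11 + 5 + 1 + 3 + 1 = 22.

22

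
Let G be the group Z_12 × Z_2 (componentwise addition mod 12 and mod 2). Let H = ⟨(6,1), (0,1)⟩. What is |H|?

|⟨(6,1)⟩| = 2 and |⟨(0,1)⟩| = 2, so |H| is a multiple of lcm(2, 2) = 2 and divides |G| = 24.
Closing under the operation: H = {(0,0), (0,1), (6,0), (6,1)}, so |H| = 4.

4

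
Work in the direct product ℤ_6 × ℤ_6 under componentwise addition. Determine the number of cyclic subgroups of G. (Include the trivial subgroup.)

20

Group the elements of G by the cyclic subgroup they generate; each cyclic subgroup of order d accounts for φ(d) elements.
Cyclic subgroups by order — order 1: 1; order 2: 3; order 3: 4; order 6: 12.
Total: 20.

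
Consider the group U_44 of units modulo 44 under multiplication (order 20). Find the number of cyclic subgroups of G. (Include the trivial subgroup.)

A cyclic subgroup of order d is generated by each of its φ(d) elements of order d, so the cyclic subgroups of order d number (#elements of order d)/φ(d).
Cyclic subgroups by order — order 1: 1; order 2: 3; order 5: 1; order 10: 3.
Total: 8.

8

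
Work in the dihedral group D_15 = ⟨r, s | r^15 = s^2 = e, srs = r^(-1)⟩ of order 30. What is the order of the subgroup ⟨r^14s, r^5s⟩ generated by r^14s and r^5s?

10

|⟨r^14s⟩| = 2 and |⟨r^5s⟩| = 2, so |H| is a multiple of lcm(2, 2) = 2 and divides |G| = 30.
Closing under the operation: H = {e, r^3, r^6, r^9, r^12, r^2s, r^5s, r^8s, r^11s, r^14s}, so |H| = 10.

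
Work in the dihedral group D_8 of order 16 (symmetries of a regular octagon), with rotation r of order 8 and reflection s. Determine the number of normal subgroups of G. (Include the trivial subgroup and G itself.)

G has 19 subgroups. Checking conjugation-invariance by order — order 1: 1/1 normal; order 2: 1/9 normal; order 4: 1/5 normal; order 8: 3/3 normal; order 16: 1/1 normal.
Total normal subgroups: 7.

7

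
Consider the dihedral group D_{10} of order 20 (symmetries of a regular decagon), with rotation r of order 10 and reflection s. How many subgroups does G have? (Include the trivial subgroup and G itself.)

22

|G| = 20, so by Lagrange every subgroup order divides 20. Divisors: 1, 2, 4, 5, 10, 20.
Subgroups by order — order 1: 1; order 2: 11; order 4: 5; order 5: 1; order 10: 3; order 20: 1.
Total: 1 + 11 + 5 + 1 + 3 + 1 = 22.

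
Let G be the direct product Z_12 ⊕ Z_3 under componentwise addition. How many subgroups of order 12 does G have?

4

|G| = 36 and 12 | 36, so subgroups of order 12 are possible by Lagrange.
The subgroups of order 12 are: {(0,0), (0,1), (0,2), (3,0), (3,1), (3,2), (6,0), (6,1), (6,2), (9,0), (9,1), (9,2)}; {(0,0), (1,0), (2,0), (3,0), (4,0), (5,0), (6,0), (7,0), (8,0), (9,0), (10,0), (11,0)}; {(0,0), (1,1), (2,2), (3,0), (4,1), (5,2), (6,0), (7,1), (8,2), (9,0), (10,1), (11,2)}; {(0,0), (1,2), (2,1), (3,0), (4,2), (5,1), (6,0), (7,2), (8,1), (9,0), (10,2), (11,1)}.
So G has 4 subgroups of order 12.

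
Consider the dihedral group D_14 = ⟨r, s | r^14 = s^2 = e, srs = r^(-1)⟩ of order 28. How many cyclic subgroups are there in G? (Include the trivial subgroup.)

Group the elements of G by the cyclic subgroup they generate; each cyclic subgroup of order d accounts for φ(d) elements.
Cyclic subgroups by order — order 1: 1; order 2: 15; order 7: 1; order 14: 1.
Total: 18.

18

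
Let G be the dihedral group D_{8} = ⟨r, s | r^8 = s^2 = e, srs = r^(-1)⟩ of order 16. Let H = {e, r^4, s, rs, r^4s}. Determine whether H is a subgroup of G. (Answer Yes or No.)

No

|H| = 5 does not divide |G| = 16, so by Lagrange H is not a subgroup.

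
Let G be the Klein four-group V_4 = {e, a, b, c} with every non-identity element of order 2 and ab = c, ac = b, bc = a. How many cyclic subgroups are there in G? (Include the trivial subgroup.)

4

A cyclic subgroup of order d is generated by each of its φ(d) elements of order d, so the cyclic subgroups of order d number (#elements of order d)/φ(d).
Cyclic subgroups by order — order 1: 1; order 2: 3.
Total: 4.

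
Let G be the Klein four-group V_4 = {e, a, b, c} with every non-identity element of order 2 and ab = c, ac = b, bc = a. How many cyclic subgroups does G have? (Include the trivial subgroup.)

4

Each element a generates a cyclic subgroup ⟨a⟩; distinct elements may generate the same one (a cyclic group of order d has φ(d) generators).
Cyclic subgroups by order — order 1: 1; order 2: 3.
Total: 4.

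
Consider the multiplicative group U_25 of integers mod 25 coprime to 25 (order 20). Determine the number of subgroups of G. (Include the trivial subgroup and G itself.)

|G| = 20, so by Lagrange every subgroup order divides 20. Divisors: 1, 2, 4, 5, 10, 20.
Subgroups by order — order 1: 1; order 2: 1; order 4: 1; order 5: 1; order 10: 1; order 20: 1.
Total: 1 + 1 + 1 + 1 + 1 + 1 = 6.

6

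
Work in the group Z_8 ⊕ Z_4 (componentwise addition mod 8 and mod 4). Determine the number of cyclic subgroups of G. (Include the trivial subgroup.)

14

A cyclic subgroup of order d is generated by each of its φ(d) elements of order d, so the cyclic subgroups of order d number (#elements of order d)/φ(d).
Cyclic subgroups by order — order 1: 1; order 2: 3; order 4: 6; order 8: 4.
Total: 14.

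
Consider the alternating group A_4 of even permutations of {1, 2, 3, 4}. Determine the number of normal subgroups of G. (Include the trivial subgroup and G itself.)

G has 10 subgroups. Checking conjugation-invariance by order — order 1: 1/1 normal; order 2: 0/3 normal; order 3: 0/4 normal; order 4: 1/1 normal; order 12: 1/1 normal.
Total normal subgroups: 3.

3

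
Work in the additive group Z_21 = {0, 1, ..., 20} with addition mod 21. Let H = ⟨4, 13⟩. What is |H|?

21

|⟨4⟩| = 21 and |⟨13⟩| = 21, so |H| is a multiple of lcm(21, 21) = 21 and divides |G| = 21.
Closing {4, 13} under the group operation gives all of G, so |H| = 21.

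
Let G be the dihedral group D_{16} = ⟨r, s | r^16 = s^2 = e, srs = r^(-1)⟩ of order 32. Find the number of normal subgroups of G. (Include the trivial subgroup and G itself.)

8

G has 36 subgroups. Checking conjugation-invariance by order — order 1: 1/1 normal; order 2: 1/17 normal; order 4: 1/9 normal; order 8: 1/5 normal; order 16: 3/3 normal; order 32: 1/1 normal.
Total normal subgroups: 8.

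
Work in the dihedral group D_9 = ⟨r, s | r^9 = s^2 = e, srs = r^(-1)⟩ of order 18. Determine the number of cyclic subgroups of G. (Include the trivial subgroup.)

12

Each element a generates a cyclic subgroup ⟨a⟩; distinct elements may generate the same one (a cyclic group of order d has φ(d) generators).
Cyclic subgroups by order — order 1: 1; order 2: 9; order 3: 1; order 9: 1.
Total: 12.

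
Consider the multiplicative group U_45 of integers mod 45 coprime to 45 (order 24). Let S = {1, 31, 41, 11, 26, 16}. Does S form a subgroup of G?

|S| = 6 divides |G| = 24, consistent with Lagrange.
S contains the identity, every element's inverse is in S, and S is closed under ·: it is a subgroup.
In fact S = ⟨41⟩.

Yes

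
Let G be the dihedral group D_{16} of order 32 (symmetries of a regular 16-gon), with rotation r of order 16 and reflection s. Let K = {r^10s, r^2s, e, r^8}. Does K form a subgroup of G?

|K| = 4 divides |G| = 32, consistent with Lagrange.
K contains the identity, every element's inverse is in K, and K is closed under ·: it is a subgroup.

Yes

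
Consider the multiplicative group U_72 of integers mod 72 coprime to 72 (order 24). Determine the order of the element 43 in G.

6

Compute successive powers of 43 mod 72: 43, 49, 19, 25, 67, 1; 43^6 ≡ 1 (mod 72).
So |⟨43⟩| = 6.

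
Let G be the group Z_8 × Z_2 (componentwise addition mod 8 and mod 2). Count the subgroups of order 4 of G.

3

|G| = 16 and 4 | 16, so subgroups of order 4 are possible by Lagrange.
The subgroups of order 4 are: {(0,0), (0,1), (4,0), (4,1)}; {(0,0), (2,0), (4,0), (6,0)}; {(0,0), (2,1), (4,0), (6,1)}.
So G has 3 subgroups of order 4.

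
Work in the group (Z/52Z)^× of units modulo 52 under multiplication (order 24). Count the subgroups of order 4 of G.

|G| = 24 and 4 | 24, so subgroups of order 4 are possible by Lagrange.
The subgroups of order 4 are: {1, 5, 21, 25}; {1, 25, 27, 51}; {1, 25, 31, 47}.
So G has 3 subgroups of order 4.

3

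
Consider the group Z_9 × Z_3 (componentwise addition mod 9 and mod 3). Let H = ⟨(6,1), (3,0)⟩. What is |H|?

9

|⟨(6,1)⟩| = 3 and |⟨(3,0)⟩| = 3, so |H| is a multiple of lcm(3, 3) = 3 and divides |G| = 27.
Closing under the operation: H = {(0,0), (0,1), (0,2), (3,0), (3,1), (3,2), (6,0), (6,1), (6,2)}, so |H| = 9.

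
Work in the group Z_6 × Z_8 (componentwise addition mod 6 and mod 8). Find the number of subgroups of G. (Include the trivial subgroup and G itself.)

22

|G| = 48, so by Lagrange every subgroup order divides 48. Divisors: 1, 2, 3, 4, 6, 8, 12, 16, 24, 48.
Subgroups by order — order 1: 1; order 2: 3; order 3: 1; order 4: 3; order 6: 3; order 8: 3; order 12: 3; order 16: 1; order 24: 3; order 48: 1.
Total: 1 + 3 + 1 + 3 + 3 + 3 + 3 + 1 + 3 + 1 = 22.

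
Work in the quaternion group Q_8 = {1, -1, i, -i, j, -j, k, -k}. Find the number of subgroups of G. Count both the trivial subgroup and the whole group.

6

|G| = 8, so by Lagrange every subgroup order divides 8. Divisors: 1, 2, 4, 8.
Subgroups by order — order 1: 1; order 2: 1; order 4: 3; order 8: 1.
Total: 1 + 1 + 3 + 1 = 6.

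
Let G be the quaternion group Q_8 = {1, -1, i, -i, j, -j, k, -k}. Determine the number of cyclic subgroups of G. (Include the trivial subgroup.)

5

A cyclic subgroup of order d is generated by each of its φ(d) elements of order d, so the cyclic subgroups of order d number (#elements of order d)/φ(d).
Cyclic subgroups by order — order 1: 1; order 2: 1; order 4: 3.
Total: 5.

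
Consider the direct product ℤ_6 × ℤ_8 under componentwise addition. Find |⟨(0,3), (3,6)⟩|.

16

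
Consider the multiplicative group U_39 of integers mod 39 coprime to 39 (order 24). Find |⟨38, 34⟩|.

|⟨38⟩| = 2 and |⟨34⟩| = 4, so |H| is a multiple of lcm(2, 4) = 4 and divides |G| = 24.
Closing under the operation: H = {1, 5, 8, 14, 25, 31, 34, 38}, so |H| = 8.

8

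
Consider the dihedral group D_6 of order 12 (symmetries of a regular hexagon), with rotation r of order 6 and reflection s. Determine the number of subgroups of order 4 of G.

|G| = 12 and 4 | 12, so subgroups of order 4 are possible by Lagrange.
The subgroups of order 4 are: {e, r^3, r^2s, r^5s}; {e, r^3, s, r^3s}; {e, r^3, rs, r^4s}.
So G has 3 subgroups of order 4.

3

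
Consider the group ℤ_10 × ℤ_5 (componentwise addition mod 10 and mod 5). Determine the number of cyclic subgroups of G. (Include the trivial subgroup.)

14

Group the elements of G by the cyclic subgroup they generate; each cyclic subgroup of order d accounts for φ(d) elements.
Cyclic subgroups by order — order 1: 1; order 2: 1; order 5: 6; order 10: 6.
Total: 14.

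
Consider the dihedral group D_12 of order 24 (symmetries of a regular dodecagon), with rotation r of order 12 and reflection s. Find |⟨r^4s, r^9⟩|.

8

|⟨r^4s⟩| = 2 and |⟨r^9⟩| = 4, so |H| is a multiple of lcm(2, 4) = 4 and divides |G| = 24.
Closing under the operation: H = {e, r^3, r^6, r^9, rs, r^4s, r^7s, r^10s}, so |H| = 8.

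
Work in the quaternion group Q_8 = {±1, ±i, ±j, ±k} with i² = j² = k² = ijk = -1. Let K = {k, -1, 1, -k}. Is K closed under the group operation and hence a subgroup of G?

|K| = 4 divides |G| = 8, consistent with Lagrange.
K contains the identity, every element's inverse is in K, and K is closed under ·: it is a subgroup.
In fact K = ⟨-k⟩.

Yes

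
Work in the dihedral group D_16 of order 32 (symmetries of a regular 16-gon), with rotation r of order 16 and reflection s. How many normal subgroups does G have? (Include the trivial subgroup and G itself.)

8

G has 36 subgroups. Checking conjugation-invariance by order — order 1: 1/1 normal; order 2: 1/17 normal; order 4: 1/9 normal; order 8: 1/5 normal; order 16: 3/3 normal; order 32: 1/1 normal.
Total normal subgroups: 8.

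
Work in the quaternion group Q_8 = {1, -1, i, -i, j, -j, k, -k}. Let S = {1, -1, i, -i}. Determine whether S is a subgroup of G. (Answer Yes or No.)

Yes

|S| = 4 divides |G| = 8, consistent with Lagrange.
S contains the identity, every element's inverse is in S, and S is closed under ·: it is a subgroup.
In fact S = ⟨-i⟩.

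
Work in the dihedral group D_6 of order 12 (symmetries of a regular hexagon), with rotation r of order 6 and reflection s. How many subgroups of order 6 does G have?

3

|G| = 12 and 6 | 12, so subgroups of order 6 are possible by Lagrange.
The subgroups of order 6 are: {e, r, r^2, r^3, r^4, r^5}; {e, r^2, r^4, s, r^2s, r^4s}; {e, r^2, r^4, rs, r^3s, r^5s}.
So G has 3 subgroups of order 6.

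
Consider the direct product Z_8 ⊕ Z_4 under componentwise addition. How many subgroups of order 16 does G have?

|G| = 32 and 16 | 32, so subgroups of order 16 are possible by Lagrange.
The subgroups of order 16 are: {(0,0), (0,1), (0,2), (0,3), (2,0), (2,1), (2,2), (2,3), (4,0), (4,1), (4,2), (4,3), (6,0), (6,1), (6,2), (6,3)}; {(0,0), (0,2), (1,0), (1,2), (2,0), (2,2), (3,0), (3,2), (4,0), (4,2), (5,0), (5,2), (6,0), (6,2), (7,0), (7,2)}; {(0,0), (0,2), (1,1), (1,3), (2,0), (2,2), (3,1), (3,3), (4,0), (4,2), (5,1), (5,3), (6,0), (6,2), (7,1), (7,3)}.
So G has 3 subgroups of order 16.

3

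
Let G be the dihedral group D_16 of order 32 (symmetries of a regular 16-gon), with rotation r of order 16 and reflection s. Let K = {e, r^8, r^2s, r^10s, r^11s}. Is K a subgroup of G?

No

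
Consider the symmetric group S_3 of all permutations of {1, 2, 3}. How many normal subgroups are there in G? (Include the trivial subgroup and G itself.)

G has 6 subgroups. Checking conjugation-invariance by order — order 1: 1/1 normal; order 2: 0/3 normal; order 3: 1/1 normal; order 6: 1/1 normal.
Total normal subgroups: 3.

3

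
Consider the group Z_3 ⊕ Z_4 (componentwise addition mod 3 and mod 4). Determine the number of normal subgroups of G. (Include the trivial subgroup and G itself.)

6

G is abelian, so every subgroup is normal.
G has 6 subgroups in total, hence 6 normal subgroups.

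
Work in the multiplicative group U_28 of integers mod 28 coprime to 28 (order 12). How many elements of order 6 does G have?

6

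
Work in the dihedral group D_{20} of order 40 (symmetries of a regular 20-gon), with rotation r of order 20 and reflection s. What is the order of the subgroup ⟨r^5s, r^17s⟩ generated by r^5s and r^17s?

10

|⟨r^5s⟩| = 2 and |⟨r^17s⟩| = 2, so |H| is a multiple of lcm(2, 2) = 2 and divides |G| = 40.
Closing under the operation: H = {e, r^4, r^8, r^12, r^16, rs, r^5s, r^9s, r^13s, r^17s}, so |H| = 10.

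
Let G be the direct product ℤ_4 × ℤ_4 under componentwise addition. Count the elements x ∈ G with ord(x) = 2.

3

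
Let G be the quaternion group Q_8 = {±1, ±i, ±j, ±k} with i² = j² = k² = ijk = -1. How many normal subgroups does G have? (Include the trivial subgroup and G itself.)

G has 6 subgroups. Checking conjugation-invariance by order — order 1: 1/1 normal; order 2: 1/1 normal; order 4: 3/3 normal; order 8: 1/1 normal.
Total normal subgroups: 6.

6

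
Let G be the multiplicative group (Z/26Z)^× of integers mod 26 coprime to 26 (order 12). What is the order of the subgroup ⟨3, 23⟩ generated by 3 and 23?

6

|⟨3⟩| = 3 and |⟨23⟩| = 6, so |H| is a multiple of lcm(3, 6) = 6 and divides |G| = 12.
Closing under the operation: H = {1, 3, 9, 17, 23, 25}, so |H| = 6.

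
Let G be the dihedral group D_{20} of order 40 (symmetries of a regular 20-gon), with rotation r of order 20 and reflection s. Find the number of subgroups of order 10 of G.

|G| = 40 and 10 | 40, so subgroups of order 10 are possible by Lagrange.
The subgroups of order 10 are: {e, r^2, r^4, r^6, r^8, r^10, r^12, r^14, r^16, r^18}; {e, r^4, r^8, r^12, r^16, r^2s, r^6s, r^10s, r^14s, r^18s}; {e, r^4, r^8, r^12, r^16, r^3s, r^7s, r^11s, r^15s, r^19s}; {e, r^4, r^8, r^12, r^16, s, r^4s, r^8s, r^12s, r^16s}; … (5 in all).
So G has 5 subgroups of order 10.

5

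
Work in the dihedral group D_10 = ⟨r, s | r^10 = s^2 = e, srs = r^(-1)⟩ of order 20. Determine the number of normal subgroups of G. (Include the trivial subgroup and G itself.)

G has 22 subgroups. Checking conjugation-invariance by order — order 1: 1/1 normal; order 2: 1/11 normal; order 4: 0/5 normal; order 5: 1/1 normal; order 10: 3/3 normal; order 20: 1/1 normal.
Total normal subgroups: 7.

7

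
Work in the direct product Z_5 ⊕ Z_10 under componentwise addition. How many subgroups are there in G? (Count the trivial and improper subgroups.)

|G| = 50, so by Lagrange every subgroup order divides 50. Divisors: 1, 2, 5, 10, 25, 50.
Subgroups by order — order 1: 1; order 2: 1; order 5: 6; order 10: 6; order 25: 1; order 50: 1.
Total: 1 + 1 + 6 + 6 + 1 + 1 = 16.

16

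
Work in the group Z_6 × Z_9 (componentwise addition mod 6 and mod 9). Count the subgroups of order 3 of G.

|G| = 54 and 3 | 54, so subgroups of order 3 are possible by Lagrange.
The subgroups of order 3 are: {(0,0), (0,3), (0,6)}; {(0,0), (2,0), (4,0)}; {(0,0), (2,3), (4,6)}; {(0,0), (2,6), (4,3)}.
So G has 4 subgroups of order 3.

4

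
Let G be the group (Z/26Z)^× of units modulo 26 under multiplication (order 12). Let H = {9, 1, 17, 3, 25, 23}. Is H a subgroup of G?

Yes

|H| = 6 divides |G| = 12, consistent with Lagrange.
H contains the identity, every element's inverse is in H, and H is closed under ·: it is a subgroup.
In fact H = ⟨17⟩.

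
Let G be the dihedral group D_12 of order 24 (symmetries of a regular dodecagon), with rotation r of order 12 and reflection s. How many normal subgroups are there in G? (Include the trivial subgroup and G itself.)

9

G has 34 subgroups. Checking conjugation-invariance by order — order 1: 1/1 normal; order 2: 1/13 normal; order 3: 1/1 normal; order 4: 1/7 normal; order 6: 1/5 normal; order 8: 0/3 normal; order 12: 3/3 normal; order 24: 1/1 normal.
Total normal subgroups: 9.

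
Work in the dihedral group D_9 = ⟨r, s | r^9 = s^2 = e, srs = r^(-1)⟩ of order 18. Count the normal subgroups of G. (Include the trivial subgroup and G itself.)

G has 16 subgroups. Checking conjugation-invariance by order — order 1: 1/1 normal; order 2: 0/9 normal; order 3: 1/1 normal; order 6: 0/3 normal; order 9: 1/1 normal; order 18: 1/1 normal.
Total normal subgroups: 4.

4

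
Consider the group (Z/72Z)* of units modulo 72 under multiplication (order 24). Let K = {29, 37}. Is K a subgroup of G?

No

The identity 1 ∉ K, so K is not a subgroup.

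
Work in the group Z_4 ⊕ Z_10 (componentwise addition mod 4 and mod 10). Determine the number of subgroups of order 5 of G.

1

|G| = 40 and 5 | 40, so subgroups of order 5 are possible by Lagrange.
The subgroups of order 5 are: {(0,0), (0,2), (0,4), (0,6), (0,8)}.
So G has 1 subgroup of order 5.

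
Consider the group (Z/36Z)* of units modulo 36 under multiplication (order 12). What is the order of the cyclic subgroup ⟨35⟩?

2

Compute successive powers of 35 mod 36: 35, 1; 35^2 ≡ 1 (mod 36).
So |⟨35⟩| = 2.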